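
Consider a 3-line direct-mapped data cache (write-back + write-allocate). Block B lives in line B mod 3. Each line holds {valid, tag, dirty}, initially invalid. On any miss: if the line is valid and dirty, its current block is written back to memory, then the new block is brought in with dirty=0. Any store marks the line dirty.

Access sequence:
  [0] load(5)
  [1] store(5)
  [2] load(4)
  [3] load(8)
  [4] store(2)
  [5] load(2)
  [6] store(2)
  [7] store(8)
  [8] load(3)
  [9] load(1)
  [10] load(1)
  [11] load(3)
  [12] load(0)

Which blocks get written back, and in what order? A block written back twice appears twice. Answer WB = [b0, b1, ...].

WB = [5, 2]

0: R B5 → L2 miss [-]
1: W B5 → L2 hit [D]
2: R B4 → L1 miss [-]
3: R B8 → L2 miss wb→B5 [-]
4: W B2 → L2 miss [D]
5: R B2 → L2 hit [D]
6: W B2 → L2 hit [D]
7: W B8 → L2 miss wb→B2 [D]
8: R B3 → L0 miss [-]
9: R B1 → L1 miss [-]
10: R B1 → L1 hit [-]
11: R B3 → L0 hit [-]
12: R B0 → L0 miss [-]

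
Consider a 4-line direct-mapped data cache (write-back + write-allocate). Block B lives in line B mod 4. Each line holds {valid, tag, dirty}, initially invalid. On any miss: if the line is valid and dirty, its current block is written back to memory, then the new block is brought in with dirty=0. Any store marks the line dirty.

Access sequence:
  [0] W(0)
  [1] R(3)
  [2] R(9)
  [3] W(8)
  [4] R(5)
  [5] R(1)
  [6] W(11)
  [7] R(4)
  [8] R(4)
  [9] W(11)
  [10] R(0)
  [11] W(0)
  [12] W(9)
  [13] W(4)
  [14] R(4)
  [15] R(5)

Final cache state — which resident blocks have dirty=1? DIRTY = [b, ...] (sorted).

0: W B0 -> L0 miss  d=D]
1: R B3 -> L3 miss  d=-]
2: R B9 -> L1 miss  d=-]
3: W B8 -> L0 miss wb->B0  d=D]
4: R B5 -> L1 miss  d=-]
5: R B1 -> L1 miss  d=-]
6: W B11 -> L3 miss  d=D]
7: R B4 -> L0 miss wb->B8  d=-]
8: R B4 -> L0 hit  d=-]
9: W B11 -> L3 hit  d=D]
10: R B0 -> L0 miss  d=-]
11: W B0 -> L0 hit  d=D]
12: W B9 -> L1 miss  d=D]
13: W B4 -> L0 miss wb->B0  d=D]
14: R B4 -> L0 hit  d=D]
15: R B5 -> L1 miss wb->B9  d=-]

DIRTY = [4, 11]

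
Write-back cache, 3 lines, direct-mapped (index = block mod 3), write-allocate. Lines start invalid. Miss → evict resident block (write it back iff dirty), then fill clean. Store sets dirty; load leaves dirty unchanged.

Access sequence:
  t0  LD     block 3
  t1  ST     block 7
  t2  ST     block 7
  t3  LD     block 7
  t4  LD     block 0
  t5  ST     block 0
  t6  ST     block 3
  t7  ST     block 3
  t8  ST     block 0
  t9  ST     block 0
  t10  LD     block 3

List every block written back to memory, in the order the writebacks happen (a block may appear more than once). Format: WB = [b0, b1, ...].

WB = [0, 3, 0]

0: R B3 -> L0 miss  d=-]
1: W B7 -> L1 miss  d=D]
2: W B7 -> L1 hit  d=D]
3: R B7 -> L1 hit  d=D]
4: R B0 -> L0 miss  d=-]
5: W B0 -> L0 hit  d=D]
6: W B3 -> L0 miss wb->B0  d=D]
7: W B3 -> L0 hit  d=D]
8: W B0 -> L0 miss wb->B3  d=D]
9: W B0 -> L0 hit  d=D]
10: R B3 -> L0 miss wb->B0  d=-]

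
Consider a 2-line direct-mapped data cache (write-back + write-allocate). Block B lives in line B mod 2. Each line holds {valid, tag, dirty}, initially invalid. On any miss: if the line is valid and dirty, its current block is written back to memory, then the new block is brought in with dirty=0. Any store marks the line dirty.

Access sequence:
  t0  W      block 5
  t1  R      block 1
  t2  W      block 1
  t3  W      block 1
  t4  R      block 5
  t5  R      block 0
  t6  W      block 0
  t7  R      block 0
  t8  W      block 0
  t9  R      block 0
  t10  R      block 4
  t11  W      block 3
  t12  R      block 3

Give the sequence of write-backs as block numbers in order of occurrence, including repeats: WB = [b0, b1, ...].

WB = [5, 1, 0]

0: W B5 → L1 miss [D]
1: R B1 → L1 miss wb→B5 [-]
2: W B1 → L1 hit [D]
3: W B1 → L1 hit [D]
4: R B5 → L1 miss wb→B1 [-]
5: R B0 → L0 miss [-]
6: W B0 → L0 hit [D]
7: R B0 → L0 hit [D]
8: W B0 → L0 hit [D]
9: R B0 → L0 hit [D]
10: R B4 → L0 miss wb→B0 [-]
11: W B3 → L1 miss [D]
12: R B3 → L1 hit [D]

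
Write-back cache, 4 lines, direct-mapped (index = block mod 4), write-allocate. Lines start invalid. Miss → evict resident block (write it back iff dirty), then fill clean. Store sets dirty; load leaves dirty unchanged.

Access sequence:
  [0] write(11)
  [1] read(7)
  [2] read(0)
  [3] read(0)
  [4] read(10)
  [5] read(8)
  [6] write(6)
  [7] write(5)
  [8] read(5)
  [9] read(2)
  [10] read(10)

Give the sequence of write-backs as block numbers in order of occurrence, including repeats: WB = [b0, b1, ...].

WB = [11, 6]

0: W B11 -> L3 miss  d=D]
1: R B7 -> L3 miss wb->B11  d=-]
2: R B0 -> L0 miss  d=-]
3: R B0 -> L0 hit  d=-]
4: R B10 -> L2 miss  d=-]
5: R B8 -> L0 miss  d=-]
6: W B6 -> L2 miss  d=D]
7: W B5 -> L1 miss  d=D]
8: R B5 -> L1 hit  d=D]
9: R B2 -> L2 miss wb->B6  d=-]
10: R B10 -> L2 miss  d=-]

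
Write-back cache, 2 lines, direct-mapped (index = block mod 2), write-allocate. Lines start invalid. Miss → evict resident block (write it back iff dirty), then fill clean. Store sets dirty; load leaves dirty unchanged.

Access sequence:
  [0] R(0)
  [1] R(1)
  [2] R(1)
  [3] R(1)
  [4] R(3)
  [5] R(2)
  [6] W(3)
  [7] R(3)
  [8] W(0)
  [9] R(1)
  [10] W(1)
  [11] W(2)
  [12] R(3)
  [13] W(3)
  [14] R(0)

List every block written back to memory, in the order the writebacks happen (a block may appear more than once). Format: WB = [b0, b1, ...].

WB = [3, 0, 1, 2]

0: R B0 → L0 miss [-]
1: R B1 → L1 miss [-]
2: R B1 → L1 hit [-]
3: R B1 → L1 hit [-]
4: R B3 → L1 miss [-]
5: R B2 → L0 miss [-]
6: W B3 → L1 hit [D]
7: R B3 → L1 hit [D]
8: W B0 → L0 miss [D]
9: R B1 → L1 miss wb→B3 [-]
10: W B1 → L1 hit [D]
11: W B2 → L0 miss wb→B0 [D]
12: R B3 → L1 miss wb→B1 [-]
13: W B3 → L1 hit [D]
14: R B0 → L0 miss wb→B2 [-]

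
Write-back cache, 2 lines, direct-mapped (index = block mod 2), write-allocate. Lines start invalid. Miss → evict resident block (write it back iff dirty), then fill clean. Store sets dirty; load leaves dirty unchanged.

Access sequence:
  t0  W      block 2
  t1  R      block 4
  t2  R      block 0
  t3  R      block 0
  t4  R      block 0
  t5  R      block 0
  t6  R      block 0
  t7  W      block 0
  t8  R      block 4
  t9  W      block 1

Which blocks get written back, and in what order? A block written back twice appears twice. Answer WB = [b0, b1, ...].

WB = [2, 0]

0: W B2 → L0 miss [D]
1: R B4 → L0 miss wb→B2 [-]
2: R B0 → L0 miss [-]
3: R B0 → L0 hit [-]
4: R B0 → L0 hit [-]
5: R B0 → L0 hit [-]
6: R B0 → L0 hit [-]
7: W B0 → L0 hit [D]
8: R B4 → L0 miss wb→B0 [-]
9: W B1 → L1 miss [D]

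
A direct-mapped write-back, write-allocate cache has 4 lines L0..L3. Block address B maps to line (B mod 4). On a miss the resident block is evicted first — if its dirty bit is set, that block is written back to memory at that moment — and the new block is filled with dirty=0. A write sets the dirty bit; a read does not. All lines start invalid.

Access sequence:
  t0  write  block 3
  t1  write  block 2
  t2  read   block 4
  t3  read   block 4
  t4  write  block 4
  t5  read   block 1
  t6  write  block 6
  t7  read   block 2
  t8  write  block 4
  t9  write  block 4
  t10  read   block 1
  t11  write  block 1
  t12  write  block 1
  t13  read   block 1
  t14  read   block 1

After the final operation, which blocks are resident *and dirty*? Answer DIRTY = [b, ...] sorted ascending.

0: W B3 → L3 miss [D]
1: W B2 → L2 miss [D]
2: R B4 → L0 miss [-]
3: R B4 → L0 hit [-]
4: W B4 → L0 hit [D]
5: R B1 → L1 miss [-]
6: W B6 → L2 miss wb→B2 [D]
7: R B2 → L2 miss wb→B6 [-]
8: W B4 → L0 hit [D]
9: W B4 → L0 hit [D]
10: R B1 → L1 hit [-]
11: W B1 → L1 hit [D]
12: W B1 → L1 hit [D]
13: R B1 → L1 hit [D]
14: R B1 → L1 hit [D]

DIRTY = [1, 3, 4]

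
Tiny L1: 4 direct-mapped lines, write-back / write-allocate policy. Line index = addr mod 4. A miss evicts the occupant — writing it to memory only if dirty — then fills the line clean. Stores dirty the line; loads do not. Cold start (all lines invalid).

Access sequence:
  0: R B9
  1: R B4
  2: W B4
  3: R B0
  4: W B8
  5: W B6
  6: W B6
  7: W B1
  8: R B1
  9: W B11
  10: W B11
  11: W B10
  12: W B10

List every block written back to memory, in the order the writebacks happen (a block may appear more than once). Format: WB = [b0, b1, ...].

WB = [4, 6]

  0 | R B9 → L1 miss [-]
  1 | R B4 → L0 miss [-]
  2 | W B4 → L0 hit [D]
  3 | R B0 → L0 miss wb→B4 [-]
  4 | W B8 → L0 miss [D]
  5 | W B6 → L2 miss [D]
  6 | W B6 → L2 hit [D]
  7 | W B1 → L1 miss [D]
  8 | R B1 → L1 hit [D]
  9 | W B11 → L3 miss [D]
  10 | W B11 → L3 hit [D]
  11 | W B10 → L2 miss wb→B6 [D]
  12 | W B10 → L2 hit [D]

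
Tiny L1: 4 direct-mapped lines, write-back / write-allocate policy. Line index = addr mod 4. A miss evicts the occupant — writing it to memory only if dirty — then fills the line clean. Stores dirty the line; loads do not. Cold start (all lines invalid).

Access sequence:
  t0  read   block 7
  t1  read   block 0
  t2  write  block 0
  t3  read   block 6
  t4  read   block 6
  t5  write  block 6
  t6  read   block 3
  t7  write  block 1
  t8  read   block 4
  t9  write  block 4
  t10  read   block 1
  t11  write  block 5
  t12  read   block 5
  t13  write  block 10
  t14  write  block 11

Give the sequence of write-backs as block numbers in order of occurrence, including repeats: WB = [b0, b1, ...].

  0 | R B7 → L3 miss [-]
  1 | R B0 → L0 miss [-]
  2 | W B0 → L0 hit [D]
  3 | R B6 → L2 miss [-]
  4 | R B6 → L2 hit [-]
  5 | W B6 → L2 hit [D]
  6 | R B3 → L3 miss [-]
  7 | W B1 → L1 miss [D]
  8 | R B4 → L0 miss wb→B0 [-]
  9 | W B4 → L0 hit [D]
  10 | R B1 → L1 hit [D]
  11 | W B5 → L1 miss wb→B1 [D]
  12 | R B5 → L1 hit [D]
  13 | W B10 → L2 miss wb→B6 [D]
  14 | W B11 → L3 miss [D]

WB = [0, 1, 6]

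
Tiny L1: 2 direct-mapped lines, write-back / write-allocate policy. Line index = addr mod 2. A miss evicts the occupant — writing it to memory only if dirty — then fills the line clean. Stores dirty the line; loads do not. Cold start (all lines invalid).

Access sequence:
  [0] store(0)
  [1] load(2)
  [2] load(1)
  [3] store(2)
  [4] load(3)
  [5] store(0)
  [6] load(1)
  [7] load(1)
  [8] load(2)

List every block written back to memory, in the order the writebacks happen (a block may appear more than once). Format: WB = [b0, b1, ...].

0: W B0 → L0 miss [D]
1: R B2 → L0 miss wb→B0 [-]
2: R B1 → L1 miss [-]
3: W B2 → L0 hit [D]
4: R B3 → L1 miss [-]
5: W B0 → L0 miss wb→B2 [D]
6: R B1 → L1 miss [-]
7: R B1 → L1 hit [-]
8: R B2 → L0 miss wb→B0 [-]

WB = [0, 2, 0]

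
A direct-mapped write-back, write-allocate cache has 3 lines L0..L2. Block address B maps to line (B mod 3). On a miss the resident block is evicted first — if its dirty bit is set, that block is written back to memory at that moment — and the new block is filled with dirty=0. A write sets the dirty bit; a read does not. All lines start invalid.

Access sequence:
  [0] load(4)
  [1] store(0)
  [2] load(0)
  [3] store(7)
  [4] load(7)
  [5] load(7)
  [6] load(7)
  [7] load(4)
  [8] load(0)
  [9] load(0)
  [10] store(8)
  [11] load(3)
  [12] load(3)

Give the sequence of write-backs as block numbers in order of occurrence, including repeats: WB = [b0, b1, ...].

WB = [7, 0]

  0 | R B4 → L1 miss [-]
  1 | W B0 → L0 miss [D]
  2 | R B0 → L0 hit [D]
  3 | W B7 → L1 miss [D]
  4 | R B7 → L1 hit [D]
  5 | R B7 → L1 hit [D]
  6 | R B7 → L1 hit [D]
  7 | R B4 → L1 miss wb→B7 [-]
  8 | R B0 → L0 hit [D]
  9 | R B0 → L0 hit [D]
  10 | W B8 → L2 miss [D]
  11 | R B3 → L0 miss wb→B0 [-]
  12 | R B3 → L0 hit [-]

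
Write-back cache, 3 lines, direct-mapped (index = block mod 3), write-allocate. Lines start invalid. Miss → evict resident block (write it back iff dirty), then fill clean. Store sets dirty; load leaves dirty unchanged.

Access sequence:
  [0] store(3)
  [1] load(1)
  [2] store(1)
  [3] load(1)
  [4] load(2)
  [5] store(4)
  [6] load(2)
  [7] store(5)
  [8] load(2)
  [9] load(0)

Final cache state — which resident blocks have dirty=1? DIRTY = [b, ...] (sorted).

0: W B3 -> L0 miss  d=D]
1: R B1 -> L1 miss  d=-]
2: W B1 -> L1 hit  d=D]
3: R B1 -> L1 hit  d=D]
4: R B2 -> L2 miss  d=-]
5: W B4 -> L1 miss wb->B1  d=D]
6: R B2 -> L2 hit  d=-]
7: W B5 -> L2 miss  d=D]
8: R B2 -> L2 miss wb->B5  d=-]
9: R B0 -> L0 miss wb->B3  d=-]

DIRTY = [4]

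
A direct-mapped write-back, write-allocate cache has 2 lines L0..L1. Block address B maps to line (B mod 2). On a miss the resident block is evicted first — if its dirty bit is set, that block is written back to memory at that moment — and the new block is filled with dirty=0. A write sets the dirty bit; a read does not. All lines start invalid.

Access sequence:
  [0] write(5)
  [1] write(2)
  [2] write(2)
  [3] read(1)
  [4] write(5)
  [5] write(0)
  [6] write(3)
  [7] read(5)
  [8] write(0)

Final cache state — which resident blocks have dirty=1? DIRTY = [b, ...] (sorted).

0: W B5 -> L1 miss  d=D]
1: W B2 -> L0 miss  d=D]
2: W B2 -> L0 hit  d=D]
3: R B1 -> L1 miss wb->B5  d=-]
4: W B5 -> L1 miss  d=D]
5: W B0 -> L0 miss wb->B2  d=D]
6: W B3 -> L1 miss wb->B5  d=D]
7: R B5 -> L1 miss wb->B3  d=-]
8: W B0 -> L0 hit  d=D]

DIRTY = [0]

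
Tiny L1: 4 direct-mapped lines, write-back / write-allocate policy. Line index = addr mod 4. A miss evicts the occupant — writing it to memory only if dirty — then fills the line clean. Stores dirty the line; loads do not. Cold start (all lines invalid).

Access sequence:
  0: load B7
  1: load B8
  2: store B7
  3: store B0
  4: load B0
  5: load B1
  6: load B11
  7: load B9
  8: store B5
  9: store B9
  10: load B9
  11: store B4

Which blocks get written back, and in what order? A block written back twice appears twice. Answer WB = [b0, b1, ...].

WB = [7, 5, 0]

0: R B7 → L3 miss [-]
1: R B8 → L0 miss [-]
2: W B7 → L3 hit [D]
3: W B0 → L0 miss [D]
4: R B0 → L0 hit [D]
5: R B1 → L1 miss [-]
6: R B11 → L3 miss wb→B7 [-]
7: R B9 → L1 miss [-]
8: W B5 → L1 miss [D]
9: W B9 → L1 miss wb→B5 [D]
10: R B9 → L1 hit [D]
11: W B4 → L0 miss wb→B0 [D]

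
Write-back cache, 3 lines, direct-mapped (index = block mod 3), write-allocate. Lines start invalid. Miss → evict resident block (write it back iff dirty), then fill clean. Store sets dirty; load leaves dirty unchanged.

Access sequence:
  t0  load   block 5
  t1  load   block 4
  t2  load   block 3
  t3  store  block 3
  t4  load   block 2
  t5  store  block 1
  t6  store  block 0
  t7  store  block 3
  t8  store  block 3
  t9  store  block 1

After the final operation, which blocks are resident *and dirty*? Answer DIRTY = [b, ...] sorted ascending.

DIRTY = [1, 3]

  0 | R B5 → L2 miss [-]
  1 | R B4 → L1 miss [-]
  2 | R B3 → L0 miss [-]
  3 | W B3 → L0 hit [D]
  4 | R B2 → L2 miss [-]
  5 | W B1 → L1 miss [D]
  6 | W B0 → L0 miss wb→B3 [D]
  7 | W B3 → L0 miss wb→B0 [D]
  8 | W B3 → L0 hit [D]
  9 | W B1 → L1 hit [D]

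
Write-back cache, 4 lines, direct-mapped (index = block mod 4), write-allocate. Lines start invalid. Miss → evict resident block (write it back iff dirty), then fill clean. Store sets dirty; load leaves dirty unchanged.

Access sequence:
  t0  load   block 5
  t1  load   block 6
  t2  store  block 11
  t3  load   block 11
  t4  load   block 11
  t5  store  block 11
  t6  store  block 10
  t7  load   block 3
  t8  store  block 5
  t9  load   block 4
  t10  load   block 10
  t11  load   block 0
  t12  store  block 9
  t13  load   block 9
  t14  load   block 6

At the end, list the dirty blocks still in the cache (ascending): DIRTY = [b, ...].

0: R B5 → L1 miss [-]
1: R B6 → L2 miss [-]
2: W B11 → L3 miss [D]
3: R B11 → L3 hit [D]
4: R B11 → L3 hit [D]
5: W B11 → L3 hit [D]
6: W B10 → L2 miss [D]
7: R B3 → L3 miss wb→B11 [-]
8: W B5 → L1 hit [D]
9: R B4 → L0 miss [-]
10: R B10 → L2 hit [D]
11: R B0 → L0 miss [-]
12: W B9 → L1 miss wb→B5 [D]
13: R B9 → L1 hit [D]
14: R B6 → L2 miss wb→B10 [-]

DIRTY = [9]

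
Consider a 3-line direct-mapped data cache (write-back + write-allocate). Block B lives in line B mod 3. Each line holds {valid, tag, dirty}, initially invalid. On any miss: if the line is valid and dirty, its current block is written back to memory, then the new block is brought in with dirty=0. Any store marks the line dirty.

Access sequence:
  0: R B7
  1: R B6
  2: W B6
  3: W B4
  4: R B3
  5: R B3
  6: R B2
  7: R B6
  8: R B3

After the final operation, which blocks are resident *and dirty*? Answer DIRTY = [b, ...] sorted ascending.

DIRTY = [4]

0: R B7 → L1 miss [-]
1: R B6 → L0 miss [-]
2: W B6 → L0 hit [D]
3: W B4 → L1 miss [D]
4: R B3 → L0 miss wb→B6 [-]
5: R B3 → L0 hit [-]
6: R B2 → L2 miss [-]
7: R B6 → L0 miss [-]
8: R B3 → L0 miss [-]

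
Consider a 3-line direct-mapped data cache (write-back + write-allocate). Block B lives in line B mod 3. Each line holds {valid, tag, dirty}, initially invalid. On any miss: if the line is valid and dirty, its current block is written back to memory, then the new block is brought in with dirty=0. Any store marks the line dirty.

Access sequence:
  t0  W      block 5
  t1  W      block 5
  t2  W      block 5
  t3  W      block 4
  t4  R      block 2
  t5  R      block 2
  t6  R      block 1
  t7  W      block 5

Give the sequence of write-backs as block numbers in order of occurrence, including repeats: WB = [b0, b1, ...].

  0 | W B5 → L2 miss [D]
  1 | W B5 → L2 hit [D]
  2 | W B5 → L2 hit [D]
  3 | W B4 → L1 miss [D]
  4 | R B2 → L2 miss wb→B5 [-]
  5 | R B2 → L2 hit [-]
  6 | R B1 → L1 miss wb→B4 [-]
  7 | W B5 → L2 miss [D]

WB = [5, 4]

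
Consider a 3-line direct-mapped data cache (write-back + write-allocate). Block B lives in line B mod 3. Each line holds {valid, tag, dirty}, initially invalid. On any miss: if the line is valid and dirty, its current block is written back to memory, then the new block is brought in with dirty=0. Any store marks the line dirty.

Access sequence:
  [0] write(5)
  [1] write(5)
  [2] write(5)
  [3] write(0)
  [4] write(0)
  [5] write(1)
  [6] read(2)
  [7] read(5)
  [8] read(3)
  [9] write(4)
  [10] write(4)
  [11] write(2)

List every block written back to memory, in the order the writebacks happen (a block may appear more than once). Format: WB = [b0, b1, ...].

WB = [5, 0, 1]

0: W B5 → L2 miss [D]
1: W B5 → L2 hit [D]
2: W B5 → L2 hit [D]
3: W B0 → L0 miss [D]
4: W B0 → L0 hit [D]
5: W B1 → L1 miss [D]
6: R B2 → L2 miss wb→B5 [-]
7: R B5 → L2 miss [-]
8: R B3 → L0 miss wb→B0 [-]
9: W B4 → L1 miss wb→B1 [D]
10: W B4 → L1 hit [D]
11: W B2 → L2 miss [D]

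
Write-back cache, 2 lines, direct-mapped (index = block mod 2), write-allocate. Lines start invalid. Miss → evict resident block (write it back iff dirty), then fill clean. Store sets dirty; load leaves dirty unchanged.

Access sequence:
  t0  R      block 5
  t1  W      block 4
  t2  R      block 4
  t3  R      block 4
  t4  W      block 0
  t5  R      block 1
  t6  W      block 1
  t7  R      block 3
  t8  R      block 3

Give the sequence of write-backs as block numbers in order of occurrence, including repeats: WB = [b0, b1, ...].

WB = [4, 1]

0: R B5 → L1 miss [-]
1: W B4 → L0 miss [D]
2: R B4 → L0 hit [D]
3: R B4 → L0 hit [D]
4: W B0 → L0 miss wb→B4 [D]
5: R B1 → L1 miss [-]
6: W B1 → L1 hit [D]
7: R B3 → L1 miss wb→B1 [-]
8: R B3 → L1 hit [-]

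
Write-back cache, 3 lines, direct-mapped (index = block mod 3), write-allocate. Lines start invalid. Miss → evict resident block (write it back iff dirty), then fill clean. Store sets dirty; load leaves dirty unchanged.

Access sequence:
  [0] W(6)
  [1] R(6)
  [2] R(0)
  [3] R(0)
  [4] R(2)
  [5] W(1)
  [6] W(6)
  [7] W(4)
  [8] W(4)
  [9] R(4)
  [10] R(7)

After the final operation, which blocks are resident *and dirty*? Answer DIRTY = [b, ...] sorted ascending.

  0 | W B6 → L0 miss [D]
  1 | R B6 → L0 hit [D]
  2 | R B0 → L0 miss wb→B6 [-]
  3 | R B0 → L0 hit [-]
  4 | R B2 → L2 miss [-]
  5 | W B1 → L1 miss [D]
  6 | W B6 → L0 miss [D]
  7 | W B4 → L1 miss wb→B1 [D]
  8 | W B4 → L1 hit [D]
  9 | R B4 → L1 hit [D]
  10 | R B7 → L1 miss wb→B4 [-]

DIRTY = [6]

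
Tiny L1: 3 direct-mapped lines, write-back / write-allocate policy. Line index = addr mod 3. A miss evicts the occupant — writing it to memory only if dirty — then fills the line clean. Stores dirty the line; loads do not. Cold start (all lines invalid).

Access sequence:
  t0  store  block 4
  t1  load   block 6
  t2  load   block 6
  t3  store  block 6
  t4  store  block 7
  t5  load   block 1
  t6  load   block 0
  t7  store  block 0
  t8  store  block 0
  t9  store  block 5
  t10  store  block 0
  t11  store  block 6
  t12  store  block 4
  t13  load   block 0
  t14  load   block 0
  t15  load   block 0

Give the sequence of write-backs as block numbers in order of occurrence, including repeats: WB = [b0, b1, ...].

WB = [4, 7, 6, 0, 6]

0: W B4 → L1 miss [D]
1: R B6 → L0 miss [-]
2: R B6 → L0 hit [-]
3: W B6 → L0 hit [D]
4: W B7 → L1 miss wb→B4 [D]
5: R B1 → L1 miss wb→B7 [-]
6: R B0 → L0 miss wb→B6 [-]
7: W B0 → L0 hit [D]
8: W B0 → L0 hit [D]
9: W B5 → L2 miss [D]
10: W B0 → L0 hit [D]
11: W B6 → L0 miss wb→B0 [D]
12: W B4 → L1 miss [D]
13: R B0 → L0 miss wb→B6 [-]
14: R B0 → L0 hit [-]
15: R B0 → L0 hit [-]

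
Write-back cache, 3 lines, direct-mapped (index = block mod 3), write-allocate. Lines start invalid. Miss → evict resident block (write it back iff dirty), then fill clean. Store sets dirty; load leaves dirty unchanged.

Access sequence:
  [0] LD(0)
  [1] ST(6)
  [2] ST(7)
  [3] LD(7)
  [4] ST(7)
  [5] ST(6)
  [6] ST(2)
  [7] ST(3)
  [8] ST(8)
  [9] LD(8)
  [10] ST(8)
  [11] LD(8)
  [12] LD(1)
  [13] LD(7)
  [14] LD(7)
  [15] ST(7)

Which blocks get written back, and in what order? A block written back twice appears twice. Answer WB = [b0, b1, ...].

  0 | R B0 → L0 miss [-]
  1 | W B6 → L0 miss [D]
  2 | W B7 → L1 miss [D]
  3 | R B7 → L1 hit [D]
  4 | W B7 → L1 hit [D]
  5 | W B6 → L0 hit [D]
  6 | W B2 → L2 miss [D]
  7 | W B3 → L0 miss wb→B6 [D]
  8 | W B8 → L2 miss wb→B2 [D]
  9 | R B8 → L2 hit [D]
  10 | W B8 → L2 hit [D]
  11 | R B8 → L2 hit [D]
  12 | R B1 → L1 miss wb→B7 [-]
  13 | R B7 → L1 miss [-]
  14 | R B7 → L1 hit [-]
  15 | W B7 → L1 hit [D]

WB = [6, 2, 7]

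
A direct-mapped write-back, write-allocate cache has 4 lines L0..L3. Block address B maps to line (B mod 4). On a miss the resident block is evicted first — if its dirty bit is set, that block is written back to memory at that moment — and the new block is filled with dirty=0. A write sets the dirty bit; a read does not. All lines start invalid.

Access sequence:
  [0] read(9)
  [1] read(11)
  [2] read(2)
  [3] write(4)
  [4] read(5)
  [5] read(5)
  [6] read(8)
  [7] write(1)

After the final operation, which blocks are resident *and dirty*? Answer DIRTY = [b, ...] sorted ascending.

DIRTY = [1]

0: R B9 -> L1 miss  d=-]
1: R B11 -> L3 miss  d=-]
2: R B2 -> L2 miss  d=-]
3: W B4 -> L0 miss  d=D]
4: R B5 -> L1 miss  d=-]
5: R B5 -> L1 hit  d=-]
6: R B8 -> L0 miss wb->B4  d=-]
7: W B1 -> L1 miss  d=D]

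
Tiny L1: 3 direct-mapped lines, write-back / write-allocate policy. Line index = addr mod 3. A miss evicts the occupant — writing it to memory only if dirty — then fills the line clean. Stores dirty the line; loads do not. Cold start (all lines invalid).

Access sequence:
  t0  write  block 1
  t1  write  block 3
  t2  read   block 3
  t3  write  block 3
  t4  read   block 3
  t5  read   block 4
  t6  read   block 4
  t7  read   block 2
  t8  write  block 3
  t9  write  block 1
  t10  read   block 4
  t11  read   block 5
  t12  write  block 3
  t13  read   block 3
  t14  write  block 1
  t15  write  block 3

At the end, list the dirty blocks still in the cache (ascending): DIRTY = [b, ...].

DIRTY = [1, 3]

0: W B1 -> L1 miss  d=D]
1: W B3 -> L0 miss  d=D]
2: R B3 -> L0 hit  d=D]
3: W B3 -> L0 hit  d=D]
4: R B3 -> L0 hit  d=D]
5: R B4 -> L1 miss wb->B1  d=-]
6: R B4 -> L1 hit  d=-]
7: R B2 -> L2 miss  d=-]
8: W B3 -> L0 hit  d=D]
9: W B1 -> L1 miss  d=D]
10: R B4 -> L1 miss wb->B1  d=-]
11: R B5 -> L2 miss  d=-]
12: W B3 -> L0 hit  d=D]
13: R B3 -> L0 hit  d=D]
14: W B1 -> L1 miss  d=D]
15: W B3 -> L0 hit  d=D]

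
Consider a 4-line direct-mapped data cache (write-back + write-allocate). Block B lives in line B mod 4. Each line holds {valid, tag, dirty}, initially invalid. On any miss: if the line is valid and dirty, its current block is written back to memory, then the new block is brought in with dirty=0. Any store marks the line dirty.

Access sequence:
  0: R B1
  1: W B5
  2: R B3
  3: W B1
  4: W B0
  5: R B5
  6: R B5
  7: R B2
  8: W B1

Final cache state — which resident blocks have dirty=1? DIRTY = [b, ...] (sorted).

0: R B1 -> L1 miss  d=-]
1: W B5 -> L1 miss  d=D]
2: R B3 -> L3 miss  d=-]
3: W B1 -> L1 miss wb->B5  d=D]
4: W B0 -> L0 miss  d=D]
5: R B5 -> L1 miss wb->B1  d=-]
6: R B5 -> L1 hit  d=-]
7: R B2 -> L2 miss  d=-]
8: W B1 -> L1 miss  d=D]

DIRTY = [0, 1]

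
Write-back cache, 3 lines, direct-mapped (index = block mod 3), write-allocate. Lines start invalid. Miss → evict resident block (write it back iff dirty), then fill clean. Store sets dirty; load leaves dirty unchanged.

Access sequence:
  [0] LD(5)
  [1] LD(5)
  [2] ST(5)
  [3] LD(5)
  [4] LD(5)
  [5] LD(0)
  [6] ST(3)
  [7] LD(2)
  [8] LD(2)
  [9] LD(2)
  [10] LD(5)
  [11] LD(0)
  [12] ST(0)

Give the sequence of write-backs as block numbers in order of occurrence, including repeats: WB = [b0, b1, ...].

WB = [5, 3]

  0 | R B5 → L2 miss [-]
  1 | R B5 → L2 hit [-]
  2 | W B5 → L2 hit [D]
  3 | R B5 → L2 hit [D]
  4 | R B5 → L2 hit [D]
  5 | R B0 → L0 miss [-]
  6 | W B3 → L0 miss [D]
  7 | R B2 → L2 miss wb→B5 [-]
  8 | R B2 → L2 hit [-]
  9 | R B2 → L2 hit [-]
  10 | R B5 → L2 miss [-]
  11 | R B0 → L0 miss wb→B3 [-]
  12 | W B0 → L0 hit [D]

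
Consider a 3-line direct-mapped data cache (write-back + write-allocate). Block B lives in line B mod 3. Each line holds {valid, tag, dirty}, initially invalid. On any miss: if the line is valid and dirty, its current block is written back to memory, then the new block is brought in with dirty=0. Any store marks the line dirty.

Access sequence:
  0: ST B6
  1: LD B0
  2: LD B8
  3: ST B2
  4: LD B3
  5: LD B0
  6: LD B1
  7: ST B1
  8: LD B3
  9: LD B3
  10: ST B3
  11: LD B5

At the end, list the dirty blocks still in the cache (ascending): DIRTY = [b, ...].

0: W B6 → L0 miss [D]
1: R B0 → L0 miss wb→B6 [-]
2: R B8 → L2 miss [-]
3: W B2 → L2 miss [D]
4: R B3 → L0 miss [-]
5: R B0 → L0 miss [-]
6: R B1 → L1 miss [-]
7: W B1 → L1 hit [D]
8: R B3 → L0 miss [-]
9: R B3 → L0 hit [-]
10: W B3 → L0 hit [D]
11: R B5 → L2 miss wb→B2 [-]

DIRTY = [1, 3]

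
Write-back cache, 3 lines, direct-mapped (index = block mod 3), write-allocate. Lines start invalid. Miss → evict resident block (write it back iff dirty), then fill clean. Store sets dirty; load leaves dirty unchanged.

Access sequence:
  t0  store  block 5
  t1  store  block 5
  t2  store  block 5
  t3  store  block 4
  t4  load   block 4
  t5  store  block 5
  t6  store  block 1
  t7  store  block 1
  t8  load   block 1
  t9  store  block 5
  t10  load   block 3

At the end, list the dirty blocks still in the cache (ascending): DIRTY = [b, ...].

0: W B5 -> L2 miss  d=D]
1: W B5 -> L2 hit  d=D]
2: W B5 -> L2 hit  d=D]
3: W B4 -> L1 miss  d=D]
4: R B4 -> L1 hit  d=D]
5: W B5 -> L2 hit  d=D]
6: W B1 -> L1 miss wb->B4  d=D]
7: W B1 -> L1 hit  d=D]
8: R B1 -> L1 hit  d=D]
9: W B5 -> L2 hit  d=D]
10: R B3 -> L0 miss  d=-]

DIRTY = [1, 5]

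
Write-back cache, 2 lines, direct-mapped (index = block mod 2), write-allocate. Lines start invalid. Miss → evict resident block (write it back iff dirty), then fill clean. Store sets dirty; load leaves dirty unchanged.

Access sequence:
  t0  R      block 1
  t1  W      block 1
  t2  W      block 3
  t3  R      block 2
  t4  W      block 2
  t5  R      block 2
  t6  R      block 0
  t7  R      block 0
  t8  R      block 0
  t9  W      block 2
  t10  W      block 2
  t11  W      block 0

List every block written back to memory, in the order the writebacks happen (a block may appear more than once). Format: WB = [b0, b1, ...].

WB = [1, 2, 2]

0: R B1 -> L1 miss  d=-]
1: W B1 -> L1 hit  d=D]
2: W B3 -> L1 miss wb->B1  d=D]
3: R B2 -> L0 miss  d=-]
4: W B2 -> L0 hit  d=D]
5: R B2 -> L0 hit  d=D]
6: R B0 -> L0 miss wb->B2  d=-]
7: R B0 -> L0 hit  d=-]
8: R B0 -> L0 hit  d=-]
9: W B2 -> L0 miss  d=D]
10: W B2 -> L0 hit  d=D]
11: W B0 -> L0 miss wb->B2  d=D]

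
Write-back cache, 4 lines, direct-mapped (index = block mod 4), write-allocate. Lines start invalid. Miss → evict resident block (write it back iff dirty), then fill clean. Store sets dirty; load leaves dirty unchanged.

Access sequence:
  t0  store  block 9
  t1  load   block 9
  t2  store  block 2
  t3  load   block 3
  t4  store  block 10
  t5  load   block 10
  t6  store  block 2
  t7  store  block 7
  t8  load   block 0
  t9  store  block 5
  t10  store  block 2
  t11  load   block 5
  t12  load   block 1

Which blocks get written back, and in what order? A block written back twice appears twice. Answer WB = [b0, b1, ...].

0: W B9 → L1 miss [D]
1: R B9 → L1 hit [D]
2: W B2 → L2 miss [D]
3: R B3 → L3 miss [-]
4: W B10 → L2 miss wb→B2 [D]
5: R B10 → L2 hit [D]
6: W B2 → L2 miss wb→B10 [D]
7: W B7 → L3 miss [D]
8: R B0 → L0 miss [-]
9: W B5 → L1 miss wb→B9 [D]
10: W B2 → L2 hit [D]
11: R B5 → L1 hit [D]
12: R B1 → L1 miss wb→B5 [-]

WB = [2, 10, 9, 5]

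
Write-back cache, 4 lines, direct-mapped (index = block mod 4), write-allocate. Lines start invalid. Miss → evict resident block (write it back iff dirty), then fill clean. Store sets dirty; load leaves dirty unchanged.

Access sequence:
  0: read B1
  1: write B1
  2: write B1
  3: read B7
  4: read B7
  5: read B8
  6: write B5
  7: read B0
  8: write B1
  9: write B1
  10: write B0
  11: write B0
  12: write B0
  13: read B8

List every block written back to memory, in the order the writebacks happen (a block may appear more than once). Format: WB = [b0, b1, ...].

WB = [1, 5, 0]

0: R B1 -> L1 miss  d=-]
1: W B1 -> L1 hit  d=D]
2: W B1 -> L1 hit  d=D]
3: R B7 -> L3 miss  d=-]
4: R B7 -> L3 hit  d=-]
5: R B8 -> L0 miss  d=-]
6: W B5 -> L1 miss wb->B1  d=D]
7: R B0 -> L0 miss  d=-]
8: W B1 -> L1 miss wb->B5  d=D]
9: W B1 -> L1 hit  d=D]
10: W B0 -> L0 hit  d=D]
11: W B0 -> L0 hit  d=D]
12: W B0 -> L0 hit  d=D]
13: R B8 -> L0 miss wb->B0  d=-]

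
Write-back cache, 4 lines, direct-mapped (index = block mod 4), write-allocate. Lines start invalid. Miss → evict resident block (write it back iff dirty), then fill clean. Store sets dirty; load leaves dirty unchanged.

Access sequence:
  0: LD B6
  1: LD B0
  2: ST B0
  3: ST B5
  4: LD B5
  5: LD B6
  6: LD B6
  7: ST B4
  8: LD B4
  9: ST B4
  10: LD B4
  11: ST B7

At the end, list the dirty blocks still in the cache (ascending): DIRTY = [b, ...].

DIRTY = [4, 5, 7]

0: R B6 → L2 miss [-]
1: R B0 → L0 miss [-]
2: W B0 → L0 hit [D]
3: W B5 → L1 miss [D]
4: R B5 → L1 hit [D]
5: R B6 → L2 hit [-]
6: R B6 → L2 hit [-]
7: W B4 → L0 miss wb→B0 [D]
8: R B4 → L0 hit [D]
9: W B4 → L0 hit [D]
10: R B4 → L0 hit [D]
11: W B7 → L3 miss [D]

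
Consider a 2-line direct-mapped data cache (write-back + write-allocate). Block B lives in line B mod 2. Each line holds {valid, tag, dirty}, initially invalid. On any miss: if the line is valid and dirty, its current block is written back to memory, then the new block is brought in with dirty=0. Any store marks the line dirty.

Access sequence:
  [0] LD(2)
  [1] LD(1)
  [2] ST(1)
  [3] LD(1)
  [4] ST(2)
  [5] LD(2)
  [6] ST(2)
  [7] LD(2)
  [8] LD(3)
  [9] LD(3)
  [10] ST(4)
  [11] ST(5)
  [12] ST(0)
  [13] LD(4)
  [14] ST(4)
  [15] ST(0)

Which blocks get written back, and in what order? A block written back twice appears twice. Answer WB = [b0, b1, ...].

WB = [1, 2, 4, 0, 4]

0: R B2 -> L0 miss  d=-]
1: R B1 -> L1 miss  d=-]
2: W B1 -> L1 hit  d=D]
3: R B1 -> L1 hit  d=D]
4: W B2 -> L0 hit  d=D]
5: R B2 -> L0 hit  d=D]
6: W B2 -> L0 hit  d=D]
7: R B2 -> L0 hit  d=D]
8: R B3 -> L1 miss wb->B1  d=-]
9: R B3 -> L1 hit  d=-]
10: W B4 -> L0 miss wb->B2  d=D]
11: W B5 -> L1 miss  d=D]
12: W B0 -> L0 miss wb->B4  d=D]
13: R B4 -> L0 miss wb->B0  d=-]
14: W B4 -> L0 hit  d=D]
15: W B0 -> L0 miss wb->B4  d=D]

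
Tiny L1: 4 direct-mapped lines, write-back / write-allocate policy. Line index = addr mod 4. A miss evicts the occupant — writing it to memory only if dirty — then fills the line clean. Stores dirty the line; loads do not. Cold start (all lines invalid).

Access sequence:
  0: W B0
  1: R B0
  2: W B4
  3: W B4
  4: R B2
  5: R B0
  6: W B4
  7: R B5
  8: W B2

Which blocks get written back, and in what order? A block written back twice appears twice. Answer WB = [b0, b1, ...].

0: W B0 -> L0 miss  d=D]
1: R B0 -> L0 hit  d=D]
2: W B4 -> L0 miss wb->B0  d=D]
3: W B4 -> L0 hit  d=D]
4: R B2 -> L2 miss  d=-]
5: R B0 -> L0 miss wb->B4  d=-]
6: W B4 -> L0 miss  d=D]
7: R B5 -> L1 miss  d=-]
8: W B2 -> L2 hit  d=D]

WB = [0, 4]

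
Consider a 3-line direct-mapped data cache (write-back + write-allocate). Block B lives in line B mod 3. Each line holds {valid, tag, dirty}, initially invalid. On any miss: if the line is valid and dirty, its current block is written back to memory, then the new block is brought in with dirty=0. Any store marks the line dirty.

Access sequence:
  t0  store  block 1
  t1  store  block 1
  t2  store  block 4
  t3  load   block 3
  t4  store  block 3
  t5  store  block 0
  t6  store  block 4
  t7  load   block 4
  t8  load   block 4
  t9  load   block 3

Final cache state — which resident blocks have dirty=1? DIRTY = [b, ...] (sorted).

DIRTY = [4]

  0 | W B1 → L1 miss [D]
  1 | W B1 → L1 hit [D]
  2 | W B4 → L1 miss wb→B1 [D]
  3 | R B3 → L0 miss [-]
  4 | W B3 → L0 hit [D]
  5 | W B0 → L0 miss wb→B3 [D]
  6 | W B4 → L1 hit [D]
  7 | R B4 → L1 hit [D]
  8 | R B4 → L1 hit [D]
  9 | R B3 → L0 miss wb→B0 [-]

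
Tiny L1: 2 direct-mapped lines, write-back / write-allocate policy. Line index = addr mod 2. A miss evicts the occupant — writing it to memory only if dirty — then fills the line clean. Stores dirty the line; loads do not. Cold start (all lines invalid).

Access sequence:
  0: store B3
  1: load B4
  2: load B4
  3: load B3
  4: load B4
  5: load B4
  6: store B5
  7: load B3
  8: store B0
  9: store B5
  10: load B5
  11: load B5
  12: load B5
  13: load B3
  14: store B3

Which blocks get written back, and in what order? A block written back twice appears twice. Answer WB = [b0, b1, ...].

0: W B3 → L1 miss [D]
1: R B4 → L0 miss [-]
2: R B4 → L0 hit [-]
3: R B3 → L1 hit [D]
4: R B4 → L0 hit [-]
5: R B4 → L0 hit [-]
6: W B5 → L1 miss wb→B3 [D]
7: R B3 → L1 miss wb→B5 [-]
8: W B0 → L0 miss [D]
9: W B5 → L1 miss [D]
10: R B5 → L1 hit [D]
11: R B5 → L1 hit [D]
12: R B5 → L1 hit [D]
13: R B3 → L1 miss wb→B5 [-]
14: W B3 → L1 hit [D]

WB = [3, 5, 5]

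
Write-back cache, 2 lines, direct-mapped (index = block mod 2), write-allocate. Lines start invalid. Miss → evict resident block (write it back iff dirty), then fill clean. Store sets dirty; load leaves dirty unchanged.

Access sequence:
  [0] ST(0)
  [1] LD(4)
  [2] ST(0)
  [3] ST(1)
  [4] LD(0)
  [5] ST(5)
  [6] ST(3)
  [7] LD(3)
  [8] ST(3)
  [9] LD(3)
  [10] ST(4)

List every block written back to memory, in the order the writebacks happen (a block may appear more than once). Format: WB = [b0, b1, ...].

0: W B0 → L0 miss [D]
1: R B4 → L0 miss wb→B0 [-]
2: W B0 → L0 miss [D]
3: W B1 → L1 miss [D]
4: R B0 → L0 hit [D]
5: W B5 → L1 miss wb→B1 [D]
6: W B3 → L1 miss wb→B5 [D]
7: R B3 → L1 hit [D]
8: W B3 → L1 hit [D]
9: R B3 → L1 hit [D]
10: W B4 → L0 miss wb→B0 [D]

WB = [0, 1, 5, 0]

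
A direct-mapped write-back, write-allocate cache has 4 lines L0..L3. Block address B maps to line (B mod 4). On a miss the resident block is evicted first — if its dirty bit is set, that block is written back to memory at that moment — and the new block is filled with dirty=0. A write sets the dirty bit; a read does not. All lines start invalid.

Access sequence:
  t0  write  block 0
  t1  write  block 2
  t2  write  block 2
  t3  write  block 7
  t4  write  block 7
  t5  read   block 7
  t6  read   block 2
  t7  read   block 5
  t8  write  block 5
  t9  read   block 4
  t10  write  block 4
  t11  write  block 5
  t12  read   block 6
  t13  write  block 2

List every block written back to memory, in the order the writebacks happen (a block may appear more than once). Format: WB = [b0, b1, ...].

  0 | W B0 → L0 miss [D]
  1 | W B2 → L2 miss [D]
  2 | W B2 → L2 hit [D]
  3 | W B7 → L3 miss [D]
  4 | W B7 → L3 hit [D]
  5 | R B7 → L3 hit [D]
  6 | R B2 → L2 hit [D]
  7 | R B5 → L1 miss [-]
  8 | W B5 → L1 hit [D]
  9 | R B4 → L0 miss wb→B0 [-]
  10 | W B4 → L0 hit [D]
  11 | W B5 → L1 hit [D]
  12 | R B6 → L2 miss wb→B2 [-]
  13 | W B2 → L2 miss [D]

WB = [0, 2]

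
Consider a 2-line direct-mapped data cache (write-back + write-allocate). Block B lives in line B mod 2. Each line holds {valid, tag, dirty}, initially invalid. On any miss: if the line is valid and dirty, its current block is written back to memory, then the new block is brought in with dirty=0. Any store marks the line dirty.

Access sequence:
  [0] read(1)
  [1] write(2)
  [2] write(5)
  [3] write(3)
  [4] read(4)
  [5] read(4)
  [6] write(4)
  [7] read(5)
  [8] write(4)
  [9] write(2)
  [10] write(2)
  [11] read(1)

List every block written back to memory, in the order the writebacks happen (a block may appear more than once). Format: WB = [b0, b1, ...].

WB = [5, 2, 3, 4]

0: R B1 → L1 miss [-]
1: W B2 → L0 miss [D]
2: W B5 → L1 miss [D]
3: W B3 → L1 miss wb→B5 [D]
4: R B4 → L0 miss wb→B2 [-]
5: R B4 → L0 hit [-]
6: W B4 → L0 hit [D]
7: R B5 → L1 miss wb→B3 [-]
8: W B4 → L0 hit [D]
9: W B2 → L0 miss wb→B4 [D]
10: W B2 → L0 hit [D]
11: R B1 → L1 miss [-]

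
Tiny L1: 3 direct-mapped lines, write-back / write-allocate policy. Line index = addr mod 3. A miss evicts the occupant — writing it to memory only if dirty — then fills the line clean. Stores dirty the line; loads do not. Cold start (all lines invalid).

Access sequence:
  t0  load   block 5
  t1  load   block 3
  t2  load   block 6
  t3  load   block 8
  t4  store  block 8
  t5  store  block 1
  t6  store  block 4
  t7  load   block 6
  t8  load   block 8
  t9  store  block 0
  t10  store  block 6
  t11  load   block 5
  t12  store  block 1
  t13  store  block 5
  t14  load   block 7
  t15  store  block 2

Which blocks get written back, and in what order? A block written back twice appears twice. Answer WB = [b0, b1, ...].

0: R B5 → L2 miss [-]
1: R B3 → L0 miss [-]
2: R B6 → L0 miss [-]
3: R B8 → L2 miss [-]
4: W B8 → L2 hit [D]
5: W B1 → L1 miss [D]
6: W B4 → L1 miss wb→B1 [D]
7: R B6 → L0 hit [-]
8: R B8 → L2 hit [D]
9: W B0 → L0 miss [D]
10: W B6 → L0 miss wb→B0 [D]
11: R B5 → L2 miss wb→B8 [-]
12: W B1 → L1 miss wb→B4 [D]
13: W B5 → L2 hit [D]
14: R B7 → L1 miss wb→B1 [-]
15: W B2 → L2 miss wb→B5 [D]

WB = [1, 0, 8, 4, 1, 5]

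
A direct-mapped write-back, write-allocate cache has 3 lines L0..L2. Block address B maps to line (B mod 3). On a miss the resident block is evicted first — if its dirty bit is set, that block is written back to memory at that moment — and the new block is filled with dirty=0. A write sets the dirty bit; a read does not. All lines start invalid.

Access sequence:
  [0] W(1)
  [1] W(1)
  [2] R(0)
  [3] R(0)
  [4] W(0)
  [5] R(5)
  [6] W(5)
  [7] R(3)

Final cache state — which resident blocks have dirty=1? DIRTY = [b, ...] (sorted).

DIRTY = [1, 5]

  0 | W B1 → L1 miss [D]
  1 | W B1 → L1 hit [D]
  2 | R B0 → L0 miss [-]
  3 | R B0 → L0 hit [-]
  4 | W B0 → L0 hit [D]
  5 | R B5 → L2 miss [-]
  6 | W B5 → L2 hit [D]
  7 | R B3 → L0 miss wb→B0 [-]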